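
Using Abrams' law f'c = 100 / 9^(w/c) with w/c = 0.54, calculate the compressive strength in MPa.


f'c = 100 / 9^0.54
= 100 / 3.276
= 30.53 MPa

30.53


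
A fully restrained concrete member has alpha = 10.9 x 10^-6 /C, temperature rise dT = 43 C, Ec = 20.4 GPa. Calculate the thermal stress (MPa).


sigma = alpha * dT * Ec
= 10.9e-6 * 43 * 20.4 * 1000
= 9.561 MPa

9.561


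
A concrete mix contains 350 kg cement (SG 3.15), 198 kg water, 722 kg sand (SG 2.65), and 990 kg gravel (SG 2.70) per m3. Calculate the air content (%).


Vol cement = 350 / (3.15 * 1000) = 0.111111 m3
Vol water = 198 / 1000 = 0.198 m3
Vol sand = 722 / (2.65 * 1000) = 0.272453 m3
Vol gravel = 990 / (2.70 * 1000) = 0.366667 m3
Total solid + water volume = 0.948231 m3
Air = (1 - 0.948231) * 100 = 5.18%

5.18


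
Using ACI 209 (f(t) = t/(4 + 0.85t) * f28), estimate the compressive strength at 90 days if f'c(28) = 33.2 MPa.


f(90) = 90 / (4 + 0.85 * 90) * 33.2
= 90 / 80.5 * 33.2
= 37.12 MPa

37.12


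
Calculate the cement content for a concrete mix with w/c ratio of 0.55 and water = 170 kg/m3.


Cement = water / (w/c)
= 170 / 0.55
= 309.1 kg/m3

309.1


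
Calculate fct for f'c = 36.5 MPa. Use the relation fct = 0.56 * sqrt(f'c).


fct = 0.56 * sqrt(36.5)
= 0.56 * 6.042
= 3.383 MPa

3.383


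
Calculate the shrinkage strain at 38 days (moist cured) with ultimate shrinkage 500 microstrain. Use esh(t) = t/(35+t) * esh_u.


esh(38) = 38 / (35 + 38) * 500
= 38 / 73 * 500
= 260.3 microstrain

260.3


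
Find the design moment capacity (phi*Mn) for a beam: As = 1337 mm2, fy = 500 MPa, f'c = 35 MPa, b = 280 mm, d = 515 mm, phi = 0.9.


a = As * fy / (0.85 * f'c * b)
= 1337 * 500 / (0.85 * 35 * 280)
= 80.2521 mm
Mn = As * fy * (d - a/2) / 10^6
= 317.4532 kN-m
phi*Mn = 0.9 * 317.4532 = 285.71 kN-m

285.71


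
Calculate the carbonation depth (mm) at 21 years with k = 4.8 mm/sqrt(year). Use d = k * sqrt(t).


depth = k * sqrt(t)
= 4.8 * sqrt(21)
= 22.0 mm

22.0


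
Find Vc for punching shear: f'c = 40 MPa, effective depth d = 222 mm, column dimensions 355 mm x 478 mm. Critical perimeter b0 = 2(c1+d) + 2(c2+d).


b0 = 2*(355 + 222) + 2*(478 + 222) = 2554 mm
Vc = 0.33 * sqrt(40) * 2554 * 222 / 1000
= 1183.36 kN

1183.36


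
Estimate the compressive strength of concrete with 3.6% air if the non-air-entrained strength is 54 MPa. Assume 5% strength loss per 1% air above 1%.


Strength loss = (3.6 - 1) * 5 = 13.0%
f'c = 54 * (1 - 13.0/100)
= 46.98 MPa

46.98


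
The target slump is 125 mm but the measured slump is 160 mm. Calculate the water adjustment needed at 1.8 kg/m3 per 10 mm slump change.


Difference = 125 - 160 = -35 mm
Water adjustment = -35 * 1.8 / 10 = -6.3 kg/m3

-6.3


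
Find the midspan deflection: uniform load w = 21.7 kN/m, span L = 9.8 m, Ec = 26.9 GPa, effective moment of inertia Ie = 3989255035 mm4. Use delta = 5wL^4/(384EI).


Convert: L = 9.8 m = 9800 mm, Ec = 26.9 GPa = 26900 MPa
delta = 5 * 21.7 * 9800^4 / (384 * 26900 * 3989255035)
= 24.29 mm

24.29


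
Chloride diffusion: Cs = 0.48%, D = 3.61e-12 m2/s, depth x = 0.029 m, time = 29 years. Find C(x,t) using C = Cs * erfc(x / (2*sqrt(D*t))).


t_seconds = 29 * 365.25 * 24 * 3600 = 915170400.0 s
arg = 0.029 / (2 * sqrt(3.61e-12 * 915170400.0))
= 0.2523
erfc(0.2523) = 0.7213
C = 0.48 * 0.7213 = 0.3462%

0.3462


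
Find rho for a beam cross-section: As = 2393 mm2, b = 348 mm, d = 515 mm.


rho = As / (b * d)
= 2393 / (348 * 515)
= 0.0134

0.0134


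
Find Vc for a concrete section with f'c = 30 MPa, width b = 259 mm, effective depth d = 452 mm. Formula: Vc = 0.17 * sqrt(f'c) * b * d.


Vc = 0.17 * sqrt(30) * 259 * 452 / 1000
= 109.01 kN

109.01


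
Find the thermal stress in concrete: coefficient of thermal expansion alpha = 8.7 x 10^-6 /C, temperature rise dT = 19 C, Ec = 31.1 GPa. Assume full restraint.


sigma = alpha * dT * Ec
= 8.7e-6 * 19 * 31.1 * 1000
= 5.141 MPa

5.141


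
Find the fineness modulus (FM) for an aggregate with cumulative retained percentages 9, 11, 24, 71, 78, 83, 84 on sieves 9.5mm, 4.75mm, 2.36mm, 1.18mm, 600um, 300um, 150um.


FM = sum(cumulative % retained) / 100
= 360 / 100
= 3.6

3.6


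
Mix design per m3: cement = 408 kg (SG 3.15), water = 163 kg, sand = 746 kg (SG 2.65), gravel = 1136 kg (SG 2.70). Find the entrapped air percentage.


Vol cement = 408 / (3.15 * 1000) = 0.129524 m3
Vol water = 163 / 1000 = 0.163 m3
Vol sand = 746 / (2.65 * 1000) = 0.281509 m3
Vol gravel = 1136 / (2.70 * 1000) = 0.420741 m3
Total solid + water volume = 0.994774 m3
Air = (1 - 0.994774) * 100 = 0.52%

0.52


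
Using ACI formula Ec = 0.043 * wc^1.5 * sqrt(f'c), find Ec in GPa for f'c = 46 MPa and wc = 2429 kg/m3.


Ec = 0.043 * 2429^1.5 * sqrt(46) / 1000
= 34.91 GPa

34.91


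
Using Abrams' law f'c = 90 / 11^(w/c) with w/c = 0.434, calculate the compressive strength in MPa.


f'c = 90 / 11^0.434
= 90 / 2.831
= 31.79 MPa

31.79


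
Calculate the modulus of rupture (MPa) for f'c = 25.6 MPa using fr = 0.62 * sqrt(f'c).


fr = 0.62 * sqrt(25.6)
= 3.137 MPa

3.137


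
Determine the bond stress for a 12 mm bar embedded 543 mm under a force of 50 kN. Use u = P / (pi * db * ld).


u = P / (pi * db * ld)
= 50 * 1000 / (pi * 12 * 543)
= 2.443 MPa

2.443


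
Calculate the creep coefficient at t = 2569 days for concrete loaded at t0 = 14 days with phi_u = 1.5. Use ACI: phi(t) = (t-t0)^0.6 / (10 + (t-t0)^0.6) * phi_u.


dt = 2569 - 14 = 2555
phi = 2555^0.6 / (10 + 2555^0.6) * 1.5
= 1.376

1.376


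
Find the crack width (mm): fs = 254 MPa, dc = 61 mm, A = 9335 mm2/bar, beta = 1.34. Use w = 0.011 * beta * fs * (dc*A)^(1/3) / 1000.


w = 0.011 * beta * fs * (dc * A)^(1/3) / 1000
= 0.011 * 1.34 * 254 * (61 * 9335)^(1/3) / 1000
= 0.31 mm

0.31


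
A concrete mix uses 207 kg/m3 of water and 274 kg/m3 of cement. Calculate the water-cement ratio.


w/c = water / cement
w/c = 207 / 274 = 0.755

0.755


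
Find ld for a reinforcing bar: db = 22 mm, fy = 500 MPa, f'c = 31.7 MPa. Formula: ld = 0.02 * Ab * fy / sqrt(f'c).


Ab = pi * 22^2 / 4 = 380.133 mm2
ld = 0.02 * 380.133 * 500 / sqrt(31.7)
= 675.2 mm

675.2


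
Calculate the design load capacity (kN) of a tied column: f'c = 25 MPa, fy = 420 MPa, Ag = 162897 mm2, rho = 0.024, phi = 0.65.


Ast = rho * Ag = 0.024 * 162897 = 3909.528 mm2
phi*Pn = 0.65 * 0.80 * (0.85 * 25 * (162897 - 3909.528) + 420 * 3909.528) / 1000
= 2610.65 kN

2610.65


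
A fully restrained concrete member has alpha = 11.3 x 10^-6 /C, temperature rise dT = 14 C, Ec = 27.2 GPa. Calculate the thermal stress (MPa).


sigma = alpha * dT * Ec
= 11.3e-6 * 14 * 27.2 * 1000
= 4.303 MPa

4.303


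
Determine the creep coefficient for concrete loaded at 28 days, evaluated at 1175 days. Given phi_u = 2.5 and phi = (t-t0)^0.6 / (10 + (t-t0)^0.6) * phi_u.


dt = 1175 - 28 = 1147
phi = 1147^0.6 / (10 + 1147^0.6) * 2.5
= 2.182

2.182


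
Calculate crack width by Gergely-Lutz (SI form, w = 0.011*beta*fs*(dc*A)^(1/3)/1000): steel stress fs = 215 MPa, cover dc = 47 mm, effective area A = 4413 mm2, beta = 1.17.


w = 0.011 * beta * fs * (dc * A)^(1/3) / 1000
= 0.011 * 1.17 * 215 * (47 * 4413)^(1/3) / 1000
= 0.164 mm

0.164


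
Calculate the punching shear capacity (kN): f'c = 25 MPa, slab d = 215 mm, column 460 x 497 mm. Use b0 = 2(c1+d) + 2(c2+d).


b0 = 2*(460 + 215) + 2*(497 + 215) = 2774 mm
Vc = 0.33 * sqrt(25) * 2774 * 215 / 1000
= 984.08 kN

984.08


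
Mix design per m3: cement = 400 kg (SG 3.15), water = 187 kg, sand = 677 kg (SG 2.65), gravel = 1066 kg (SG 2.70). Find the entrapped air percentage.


Vol cement = 400 / (3.15 * 1000) = 0.126984 m3
Vol water = 187 / 1000 = 0.187 m3
Vol sand = 677 / (2.65 * 1000) = 0.255472 m3
Vol gravel = 1066 / (2.70 * 1000) = 0.394815 m3
Total solid + water volume = 0.964271 m3
Air = (1 - 0.964271) * 100 = 3.57%

3.57


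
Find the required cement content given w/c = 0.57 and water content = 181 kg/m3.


Cement = water / (w/c)
= 181 / 0.57
= 317.5 kg/m3

317.5


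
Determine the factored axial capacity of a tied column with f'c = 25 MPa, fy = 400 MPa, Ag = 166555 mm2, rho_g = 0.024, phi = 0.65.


Ast = rho * Ag = 0.024 * 166555 = 3997.32 mm2
phi*Pn = 0.65 * 0.80 * (0.85 * 25 * (166555 - 3997.32) + 400 * 3997.32) / 1000
= 2627.7 kN

2627.7


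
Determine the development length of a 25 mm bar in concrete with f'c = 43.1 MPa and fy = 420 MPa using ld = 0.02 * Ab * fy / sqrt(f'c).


Ab = pi * 25^2 / 4 = 490.874 mm2
ld = 0.02 * 490.874 * 420 / sqrt(43.1)
= 628.1 mm

628.1


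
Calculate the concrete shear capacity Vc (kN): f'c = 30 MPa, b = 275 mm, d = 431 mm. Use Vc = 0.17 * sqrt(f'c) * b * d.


Vc = 0.17 * sqrt(30) * 275 * 431 / 1000
= 110.36 kN

110.36


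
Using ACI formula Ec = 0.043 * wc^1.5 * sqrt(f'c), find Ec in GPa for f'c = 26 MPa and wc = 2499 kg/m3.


Ec = 0.043 * 2499^1.5 * sqrt(26) / 1000
= 27.39 GPa

27.39


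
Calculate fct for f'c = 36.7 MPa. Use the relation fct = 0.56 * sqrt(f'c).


fct = 0.56 * sqrt(36.7)
= 0.56 * 6.058
= 3.393 MPa

3.393


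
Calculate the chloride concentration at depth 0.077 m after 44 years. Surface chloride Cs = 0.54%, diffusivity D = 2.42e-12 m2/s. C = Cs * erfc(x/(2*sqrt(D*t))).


t_seconds = 44 * 365.25 * 24 * 3600 = 1388534400.0 s
arg = 0.077 / (2 * sqrt(2.42e-12 * 1388534400.0))
= 0.6642
erfc(0.6642) = 0.3476
C = 0.54 * 0.3476 = 0.1877%

0.1877


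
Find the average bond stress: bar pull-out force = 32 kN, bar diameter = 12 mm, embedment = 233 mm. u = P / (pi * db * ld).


u = P / (pi * db * ld)
= 32 * 1000 / (pi * 12 * 233)
= 3.643 MPa

3.643


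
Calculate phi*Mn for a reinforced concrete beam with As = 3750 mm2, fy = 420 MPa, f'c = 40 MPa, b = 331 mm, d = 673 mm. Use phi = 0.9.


a = As * fy / (0.85 * f'c * b)
= 3750 * 420 / (0.85 * 40 * 331)
= 139.9502 mm
Mn = As * fy * (d - a/2) / 10^6
= 949.7642 kN-m
phi*Mn = 0.9 * 949.7642 = 854.79 kN-m

854.79


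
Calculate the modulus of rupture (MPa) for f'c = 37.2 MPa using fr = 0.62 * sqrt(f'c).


fr = 0.62 * sqrt(37.2)
= 3.781 MPa

3.781


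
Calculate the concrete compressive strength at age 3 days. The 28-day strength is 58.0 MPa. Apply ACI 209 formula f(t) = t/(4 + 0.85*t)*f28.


f(3) = 3 / (4 + 0.85 * 3) * 58.0
= 3 / 6.55 * 58.0
= 26.56 MPa

26.56


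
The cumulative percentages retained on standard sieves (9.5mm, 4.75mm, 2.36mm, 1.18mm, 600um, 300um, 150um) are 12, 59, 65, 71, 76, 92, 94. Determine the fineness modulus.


FM = sum(cumulative % retained) / 100
= 469 / 100
= 4.69

4.69


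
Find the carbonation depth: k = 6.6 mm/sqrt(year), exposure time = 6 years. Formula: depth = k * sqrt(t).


depth = k * sqrt(t)
= 6.6 * sqrt(6)
= 16.17 mm

16.17


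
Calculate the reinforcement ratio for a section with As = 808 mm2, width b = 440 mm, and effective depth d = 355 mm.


rho = As / (b * d)
= 808 / (440 * 355)
= 0.0052

0.0052


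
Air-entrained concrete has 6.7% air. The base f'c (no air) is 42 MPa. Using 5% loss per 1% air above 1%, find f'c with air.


Strength loss = (6.7 - 1) * 5 = 28.5%
f'c = 42 * (1 - 28.5/100)
= 30.03 MPa

30.03


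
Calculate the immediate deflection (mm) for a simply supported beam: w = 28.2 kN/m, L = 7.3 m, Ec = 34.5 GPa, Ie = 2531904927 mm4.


Convert: L = 7.3 m = 7300 mm, Ec = 34.5 GPa = 34500 MPa
delta = 5 * 28.2 * 7300^4 / (384 * 34500 * 2531904927)
= 11.94 mm

11.94


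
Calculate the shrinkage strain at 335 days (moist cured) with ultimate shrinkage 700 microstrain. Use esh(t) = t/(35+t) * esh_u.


esh(335) = 335 / (35 + 335) * 700
= 335 / 370 * 700
= 633.8 microstrain

633.8


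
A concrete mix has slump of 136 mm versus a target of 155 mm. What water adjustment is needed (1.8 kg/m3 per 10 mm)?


Difference = 155 - 136 = 19 mm
Water adjustment = 19 * 1.8 / 10 = 3.4 kg/m3

3.4


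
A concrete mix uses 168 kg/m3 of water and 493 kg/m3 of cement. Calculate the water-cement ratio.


w/c = water / cement
w/c = 168 / 493 = 0.341

0.341


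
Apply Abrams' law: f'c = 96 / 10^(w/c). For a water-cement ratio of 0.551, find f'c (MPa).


f'c = 96 / 10^0.551
= 96 / 3.556
= 26.99 MPa

26.99


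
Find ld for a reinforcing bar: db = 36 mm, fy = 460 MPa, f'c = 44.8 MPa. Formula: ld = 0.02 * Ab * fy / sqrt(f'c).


Ab = pi * 36^2 / 4 = 1017.876 mm2
ld = 0.02 * 1017.876 * 460 / sqrt(44.8)
= 1399.1 mm

1399.1


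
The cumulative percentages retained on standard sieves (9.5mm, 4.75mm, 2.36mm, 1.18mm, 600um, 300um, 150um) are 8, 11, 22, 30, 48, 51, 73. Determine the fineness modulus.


FM = sum(cumulative % retained) / 100
= 243 / 100
= 2.43

2.43


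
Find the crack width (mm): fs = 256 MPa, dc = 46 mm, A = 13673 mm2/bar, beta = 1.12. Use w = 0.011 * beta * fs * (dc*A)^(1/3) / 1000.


w = 0.011 * beta * fs * (dc * A)^(1/3) / 1000
= 0.011 * 1.12 * 256 * (46 * 13673)^(1/3) / 1000
= 0.27 mm

0.27


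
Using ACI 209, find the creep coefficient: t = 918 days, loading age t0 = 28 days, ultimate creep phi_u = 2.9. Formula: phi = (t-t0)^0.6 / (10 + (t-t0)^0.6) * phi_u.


dt = 918 - 28 = 890
phi = 890^0.6 / (10 + 890^0.6) * 2.9
= 2.479

2.479


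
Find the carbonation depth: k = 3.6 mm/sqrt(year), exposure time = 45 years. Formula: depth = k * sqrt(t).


depth = k * sqrt(t)
= 3.6 * sqrt(45)
= 24.15 mm

24.15


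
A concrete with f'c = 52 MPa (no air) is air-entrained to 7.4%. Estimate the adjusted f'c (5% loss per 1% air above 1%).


Strength loss = (7.4 - 1) * 5 = 32.0%
f'c = 52 * (1 - 32.0/100)
= 35.36 MPa

35.36


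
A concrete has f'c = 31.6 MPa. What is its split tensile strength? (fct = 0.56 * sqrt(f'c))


fct = 0.56 * sqrt(31.6)
= 0.56 * 5.621
= 3.148 MPa

3.148


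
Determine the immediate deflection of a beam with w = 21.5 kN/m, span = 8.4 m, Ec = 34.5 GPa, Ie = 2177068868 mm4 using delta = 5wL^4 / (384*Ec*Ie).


Convert: L = 8.4 m = 8400 mm, Ec = 34.5 GPa = 34500 MPa
delta = 5 * 21.5 * 8400^4 / (384 * 34500 * 2177068868)
= 18.56 mm

18.56


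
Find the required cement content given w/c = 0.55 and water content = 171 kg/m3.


Cement = water / (w/c)
= 171 / 0.55
= 310.9 kg/m3

310.9


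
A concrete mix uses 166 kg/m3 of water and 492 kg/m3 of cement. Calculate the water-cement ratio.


w/c = water / cement
w/c = 166 / 492 = 0.337

0.337


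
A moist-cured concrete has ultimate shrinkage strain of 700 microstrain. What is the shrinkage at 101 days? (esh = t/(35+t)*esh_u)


esh(101) = 101 / (35 + 101) * 700
= 101 / 136 * 700
= 519.9 microstrain

519.9


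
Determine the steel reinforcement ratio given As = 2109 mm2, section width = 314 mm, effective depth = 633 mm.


rho = As / (b * d)
= 2109 / (314 * 633)
= 0.0106

0.0106


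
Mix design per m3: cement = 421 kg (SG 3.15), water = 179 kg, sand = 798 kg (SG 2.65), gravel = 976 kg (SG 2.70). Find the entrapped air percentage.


Vol cement = 421 / (3.15 * 1000) = 0.133651 m3
Vol water = 179 / 1000 = 0.179 m3
Vol sand = 798 / (2.65 * 1000) = 0.301132 m3
Vol gravel = 976 / (2.70 * 1000) = 0.361481 m3
Total solid + water volume = 0.975264 m3
Air = (1 - 0.975264) * 100 = 2.47%

2.47


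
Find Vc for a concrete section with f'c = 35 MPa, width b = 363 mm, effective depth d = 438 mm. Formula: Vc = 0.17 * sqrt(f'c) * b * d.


Vc = 0.17 * sqrt(35) * 363 * 438 / 1000
= 159.91 kN

159.91


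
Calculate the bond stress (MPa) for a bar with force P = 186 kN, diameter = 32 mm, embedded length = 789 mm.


u = P / (pi * db * ld)
= 186 * 1000 / (pi * 32 * 789)
= 2.345 MPa

2.345


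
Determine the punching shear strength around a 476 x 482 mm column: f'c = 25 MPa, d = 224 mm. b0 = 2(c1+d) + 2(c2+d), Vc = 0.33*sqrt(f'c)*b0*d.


b0 = 2*(476 + 224) + 2*(482 + 224) = 2812 mm
Vc = 0.33 * sqrt(25) * 2812 * 224 / 1000
= 1039.32 kN

1039.32


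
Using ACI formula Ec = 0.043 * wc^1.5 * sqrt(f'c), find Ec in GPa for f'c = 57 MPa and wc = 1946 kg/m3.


Ec = 0.043 * 1946^1.5 * sqrt(57) / 1000
= 27.87 GPa

27.87


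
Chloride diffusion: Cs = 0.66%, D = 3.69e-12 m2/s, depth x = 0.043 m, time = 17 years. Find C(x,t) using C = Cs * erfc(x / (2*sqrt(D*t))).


t_seconds = 17 * 365.25 * 24 * 3600 = 536479200.0 s
arg = 0.043 / (2 * sqrt(3.69e-12 * 536479200.0))
= 0.4832
erfc(0.4832) = 0.4944
C = 0.66 * 0.4944 = 0.3263%

0.3263


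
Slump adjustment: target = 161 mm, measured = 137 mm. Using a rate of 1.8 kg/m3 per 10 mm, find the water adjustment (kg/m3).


Difference = 161 - 137 = 24 mm
Water adjustment = 24 * 1.8 / 10 = 4.3 kg/m3

4.3


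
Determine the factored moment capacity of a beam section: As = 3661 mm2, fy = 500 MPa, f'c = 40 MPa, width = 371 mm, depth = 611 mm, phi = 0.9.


a = As * fy / (0.85 * f'c * b)
= 3661 * 500 / (0.85 * 40 * 371)
= 145.1165 mm
Mn = As * fy * (d - a/2) / 10^6
= 985.6176 kN-m
phi*Mn = 0.9 * 985.6176 = 887.06 kN-m

887.06


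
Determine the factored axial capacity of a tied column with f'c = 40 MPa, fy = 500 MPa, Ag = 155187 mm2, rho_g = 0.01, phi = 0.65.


Ast = rho * Ag = 0.01 * 155187 = 1551.87 mm2
phi*Pn = 0.65 * 0.80 * (0.85 * 40 * (155187 - 1551.87) + 500 * 1551.87) / 1000
= 3119.76 kN

3119.76


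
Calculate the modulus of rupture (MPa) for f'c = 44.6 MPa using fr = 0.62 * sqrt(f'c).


fr = 0.62 * sqrt(44.6)
= 4.141 MPa

4.141


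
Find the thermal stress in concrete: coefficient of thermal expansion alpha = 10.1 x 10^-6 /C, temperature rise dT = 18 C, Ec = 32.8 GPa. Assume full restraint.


sigma = alpha * dT * Ec
= 10.1e-6 * 18 * 32.8 * 1000
= 5.963 MPa

5.963


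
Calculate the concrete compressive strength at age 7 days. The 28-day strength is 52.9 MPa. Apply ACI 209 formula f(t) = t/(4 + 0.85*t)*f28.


f(7) = 7 / (4 + 0.85 * 7) * 52.9
= 7 / 9.95 * 52.9
= 37.22 MPa

37.22


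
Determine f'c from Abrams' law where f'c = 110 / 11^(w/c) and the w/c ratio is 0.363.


f'c = 110 / 11^0.363
= 110 / 2.388
= 46.06 MPa

46.06


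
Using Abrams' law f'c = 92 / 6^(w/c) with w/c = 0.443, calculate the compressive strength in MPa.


f'c = 92 / 6^0.443
= 92 / 2.212
= 41.6 MPa

41.6


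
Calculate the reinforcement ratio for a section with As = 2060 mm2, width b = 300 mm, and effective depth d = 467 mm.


rho = As / (b * d)
= 2060 / (300 * 467)
= 0.0147

0.0147


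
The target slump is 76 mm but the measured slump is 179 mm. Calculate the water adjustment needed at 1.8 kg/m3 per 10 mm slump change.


Difference = 76 - 179 = -103 mm
Water adjustment = -103 * 1.8 / 10 = -18.5 kg/m3

-18.5


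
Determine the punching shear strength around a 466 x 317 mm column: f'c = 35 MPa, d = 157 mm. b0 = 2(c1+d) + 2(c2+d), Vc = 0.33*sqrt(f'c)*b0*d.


b0 = 2*(466 + 157) + 2*(317 + 157) = 2194 mm
Vc = 0.33 * sqrt(35) * 2194 * 157 / 1000
= 672.49 kN

672.49


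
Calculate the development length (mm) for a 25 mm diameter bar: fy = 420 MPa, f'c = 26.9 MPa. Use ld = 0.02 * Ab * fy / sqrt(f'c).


Ab = pi * 25^2 / 4 = 490.874 mm2
ld = 0.02 * 490.874 * 420 / sqrt(26.9)
= 795.0 mm

795.0


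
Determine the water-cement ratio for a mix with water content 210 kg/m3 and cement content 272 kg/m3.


w/c = water / cement
w/c = 210 / 272 = 0.772

0.772


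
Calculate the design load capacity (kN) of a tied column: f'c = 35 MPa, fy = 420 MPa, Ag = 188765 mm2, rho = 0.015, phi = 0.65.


Ast = rho * Ag = 0.015 * 188765 = 2831.475 mm2
phi*Pn = 0.65 * 0.80 * (0.85 * 35 * (188765 - 2831.475) + 420 * 2831.475) / 1000
= 3494.79 kN

3494.79


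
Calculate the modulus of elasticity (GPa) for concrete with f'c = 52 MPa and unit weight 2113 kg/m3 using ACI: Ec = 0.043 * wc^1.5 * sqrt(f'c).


Ec = 0.043 * 2113^1.5 * sqrt(52) / 1000
= 30.12 GPa

30.12


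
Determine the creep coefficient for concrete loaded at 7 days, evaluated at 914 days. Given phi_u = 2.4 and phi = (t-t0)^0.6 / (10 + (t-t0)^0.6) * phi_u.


dt = 914 - 7 = 907
phi = 907^0.6 / (10 + 907^0.6) * 2.4
= 2.055

2.055


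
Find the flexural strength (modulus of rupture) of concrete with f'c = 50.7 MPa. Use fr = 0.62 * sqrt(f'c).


fr = 0.62 * sqrt(50.7)
= 4.415 MPa

4.415


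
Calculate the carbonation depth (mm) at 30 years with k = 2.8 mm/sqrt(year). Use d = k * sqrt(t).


depth = k * sqrt(t)
= 2.8 * sqrt(30)
= 15.34 mm

15.34


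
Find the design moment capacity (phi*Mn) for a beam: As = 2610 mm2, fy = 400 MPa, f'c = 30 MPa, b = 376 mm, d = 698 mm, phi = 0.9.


a = As * fy / (0.85 * f'c * b)
= 2610 * 400 / (0.85 * 30 * 376)
= 108.8861 mm
Mn = As * fy * (d - a/2) / 10^6
= 671.8735 kN-m
phi*Mn = 0.9 * 671.8735 = 604.69 kN-m

604.69


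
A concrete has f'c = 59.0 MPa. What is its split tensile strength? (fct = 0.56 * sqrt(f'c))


fct = 0.56 * sqrt(59.0)
= 0.56 * 7.681
= 4.301 MPa

4.301


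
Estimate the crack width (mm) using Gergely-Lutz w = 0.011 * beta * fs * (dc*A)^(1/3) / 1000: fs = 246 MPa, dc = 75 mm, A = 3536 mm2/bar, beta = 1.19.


w = 0.011 * beta * fs * (dc * A)^(1/3) / 1000
= 0.011 * 1.19 * 246 * (75 * 3536)^(1/3) / 1000
= 0.207 mm

0.207


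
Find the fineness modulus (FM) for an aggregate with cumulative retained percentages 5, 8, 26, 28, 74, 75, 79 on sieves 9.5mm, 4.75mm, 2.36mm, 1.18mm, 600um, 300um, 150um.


FM = sum(cumulative % retained) / 100
= 295 / 100
= 2.95

2.95


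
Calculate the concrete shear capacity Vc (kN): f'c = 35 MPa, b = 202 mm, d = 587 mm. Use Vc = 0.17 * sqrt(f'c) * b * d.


Vc = 0.17 * sqrt(35) * 202 * 587 / 1000
= 119.25 kN

119.25


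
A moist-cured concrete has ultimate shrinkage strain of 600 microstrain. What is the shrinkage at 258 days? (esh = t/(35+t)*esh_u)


esh(258) = 258 / (35 + 258) * 600
= 258 / 293 * 600
= 528.3 microstrain

528.3


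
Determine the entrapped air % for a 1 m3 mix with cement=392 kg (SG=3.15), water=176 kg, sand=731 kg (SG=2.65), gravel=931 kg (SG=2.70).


Vol cement = 392 / (3.15 * 1000) = 0.124444 m3
Vol water = 176 / 1000 = 0.176 m3
Vol sand = 731 / (2.65 * 1000) = 0.275849 m3
Vol gravel = 931 / (2.70 * 1000) = 0.344815 m3
Total solid + water volume = 0.921108 m3
Air = (1 - 0.921108) * 100 = 7.89%

7.89


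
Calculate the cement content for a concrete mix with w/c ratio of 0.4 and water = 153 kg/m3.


Cement = water / (w/c)
= 153 / 0.4
= 382.5 kg/m3

382.5


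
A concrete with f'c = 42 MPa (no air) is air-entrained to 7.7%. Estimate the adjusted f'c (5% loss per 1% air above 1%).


Strength loss = (7.7 - 1) * 5 = 33.5%
f'c = 42 * (1 - 33.5/100)
= 27.93 MPa

27.93


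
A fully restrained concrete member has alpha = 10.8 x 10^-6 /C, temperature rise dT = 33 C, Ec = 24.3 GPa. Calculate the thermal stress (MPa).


sigma = alpha * dT * Ec
= 10.8e-6 * 33 * 24.3 * 1000
= 8.661 MPa

8.661


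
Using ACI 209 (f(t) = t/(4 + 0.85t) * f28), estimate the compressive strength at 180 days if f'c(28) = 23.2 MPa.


f(180) = 180 / (4 + 0.85 * 180) * 23.2
= 180 / 157.0 * 23.2
= 26.6 MPa

26.6


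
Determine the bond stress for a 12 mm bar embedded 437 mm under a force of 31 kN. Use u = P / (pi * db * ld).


u = P / (pi * db * ld)
= 31 * 1000 / (pi * 12 * 437)
= 1.882 MPa

1.882


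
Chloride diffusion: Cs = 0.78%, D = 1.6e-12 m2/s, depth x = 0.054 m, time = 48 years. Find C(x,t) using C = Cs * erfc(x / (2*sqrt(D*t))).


t_seconds = 48 * 365.25 * 24 * 3600 = 1514764800.0 s
arg = 0.054 / (2 * sqrt(1.6e-12 * 1514764800.0))
= 0.5484
erfc(0.5484) = 0.438
C = 0.78 * 0.438 = 0.3416%

0.3416


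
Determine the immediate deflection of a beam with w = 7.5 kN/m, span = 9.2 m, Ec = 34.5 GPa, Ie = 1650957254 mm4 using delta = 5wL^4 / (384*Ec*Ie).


Convert: L = 9.2 m = 9200 mm, Ec = 34.5 GPa = 34500 MPa
delta = 5 * 7.5 * 9200^4 / (384 * 34500 * 1650957254)
= 12.28 mm

12.28


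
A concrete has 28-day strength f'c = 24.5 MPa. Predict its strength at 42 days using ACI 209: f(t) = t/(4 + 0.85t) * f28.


f(42) = 42 / (4 + 0.85 * 42) * 24.5
= 42 / 39.7 * 24.5
= 25.92 MPa

25.92


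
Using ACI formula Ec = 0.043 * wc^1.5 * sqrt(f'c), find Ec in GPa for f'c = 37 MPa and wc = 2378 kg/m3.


Ec = 0.043 * 2378^1.5 * sqrt(37) / 1000
= 30.33 GPa

30.33


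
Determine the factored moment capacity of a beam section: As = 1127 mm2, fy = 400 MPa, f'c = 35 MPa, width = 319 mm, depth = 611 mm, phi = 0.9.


a = As * fy / (0.85 * f'c * b)
= 1127 * 400 / (0.85 * 35 * 319)
= 47.5014 mm
Mn = As * fy * (d - a/2) / 10^6
= 264.732 kN-m
phi*Mn = 0.9 * 264.732 = 238.26 kN-m

238.26


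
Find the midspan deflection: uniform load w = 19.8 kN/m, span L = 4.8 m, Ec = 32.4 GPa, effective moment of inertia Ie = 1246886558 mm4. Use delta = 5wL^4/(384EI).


Convert: L = 4.8 m = 4800 mm, Ec = 32.4 GPa = 32400 MPa
delta = 5 * 19.8 * 4800^4 / (384 * 32400 * 1246886558)
= 3.39 mm

3.39


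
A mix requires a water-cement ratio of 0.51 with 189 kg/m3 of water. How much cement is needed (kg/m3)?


Cement = water / (w/c)
= 189 / 0.51
= 370.6 kg/m3

370.6


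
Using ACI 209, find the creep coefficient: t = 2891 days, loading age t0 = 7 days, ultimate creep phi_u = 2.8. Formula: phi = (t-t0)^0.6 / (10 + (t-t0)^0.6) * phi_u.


dt = 2891 - 7 = 2884
phi = 2884^0.6 / (10 + 2884^0.6) * 2.8
= 2.583

2.583


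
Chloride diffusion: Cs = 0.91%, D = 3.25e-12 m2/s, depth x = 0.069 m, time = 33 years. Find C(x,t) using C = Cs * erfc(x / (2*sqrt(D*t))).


t_seconds = 33 * 365.25 * 24 * 3600 = 1041400800.0 s
arg = 0.069 / (2 * sqrt(3.25e-12 * 1041400800.0))
= 0.593
erfc(0.593) = 0.4017
C = 0.91 * 0.4017 = 0.3655%

0.3655


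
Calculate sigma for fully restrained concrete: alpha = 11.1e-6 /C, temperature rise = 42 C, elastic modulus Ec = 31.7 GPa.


sigma = alpha * dT * Ec
= 11.1e-6 * 42 * 31.7 * 1000
= 14.779 MPa

14.779


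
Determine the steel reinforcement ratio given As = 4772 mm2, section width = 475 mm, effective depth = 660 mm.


rho = As / (b * d)
= 4772 / (475 * 660)
= 0.0152

0.0152


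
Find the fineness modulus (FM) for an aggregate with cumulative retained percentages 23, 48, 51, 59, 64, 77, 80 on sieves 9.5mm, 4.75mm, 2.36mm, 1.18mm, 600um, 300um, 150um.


FM = sum(cumulative % retained) / 100
= 402 / 100
= 4.02

4.02


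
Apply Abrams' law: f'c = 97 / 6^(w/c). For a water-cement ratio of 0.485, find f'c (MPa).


f'c = 97 / 6^0.485
= 97 / 2.385
= 40.68 MPa

40.68


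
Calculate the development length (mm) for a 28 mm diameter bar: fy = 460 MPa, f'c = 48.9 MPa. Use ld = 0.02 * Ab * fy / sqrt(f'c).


Ab = pi * 28^2 / 4 = 615.752 mm2
ld = 0.02 * 615.752 * 460 / sqrt(48.9)
= 810.1 mm

810.1


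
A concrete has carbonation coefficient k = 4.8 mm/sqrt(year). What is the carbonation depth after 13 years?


depth = k * sqrt(t)
= 4.8 * sqrt(13)
= 17.31 mm

17.31


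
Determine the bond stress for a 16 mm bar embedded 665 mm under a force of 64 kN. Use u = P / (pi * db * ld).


u = P / (pi * db * ld)
= 64 * 1000 / (pi * 16 * 665)
= 1.915 MPa

1.915


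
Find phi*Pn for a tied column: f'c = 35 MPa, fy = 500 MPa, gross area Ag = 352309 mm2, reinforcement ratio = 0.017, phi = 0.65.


Ast = rho * Ag = 0.017 * 352309 = 5989.253 mm2
phi*Pn = 0.65 * 0.80 * (0.85 * 35 * (352309 - 5989.253) + 500 * 5989.253) / 1000
= 6914.77 kN

6914.77


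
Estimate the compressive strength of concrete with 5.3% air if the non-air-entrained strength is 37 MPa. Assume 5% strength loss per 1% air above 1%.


Strength loss = (5.3 - 1) * 5 = 21.5%
f'c = 37 * (1 - 21.5/100)
= 29.05 MPa

29.05


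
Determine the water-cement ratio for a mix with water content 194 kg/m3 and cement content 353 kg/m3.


w/c = water / cement
w/c = 194 / 353 = 0.55

0.55


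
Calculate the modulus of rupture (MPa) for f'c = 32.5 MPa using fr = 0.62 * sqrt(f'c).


fr = 0.62 * sqrt(32.5)
= 3.535 MPa

3.535


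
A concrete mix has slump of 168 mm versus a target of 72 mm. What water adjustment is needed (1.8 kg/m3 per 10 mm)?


Difference = 72 - 168 = -96 mm
Water adjustment = -96 * 1.8 / 10 = -17.3 kg/m3

-17.3


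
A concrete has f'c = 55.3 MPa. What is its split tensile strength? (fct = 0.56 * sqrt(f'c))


fct = 0.56 * sqrt(55.3)
= 0.56 * 7.436
= 4.164 MPa

4.164


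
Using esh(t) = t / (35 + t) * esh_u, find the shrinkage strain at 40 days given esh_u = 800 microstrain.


esh(40) = 40 / (35 + 40) * 800
= 40 / 75 * 800
= 426.7 microstrain

426.7


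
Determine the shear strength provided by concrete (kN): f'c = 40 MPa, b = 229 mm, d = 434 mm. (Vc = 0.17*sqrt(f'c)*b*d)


Vc = 0.17 * sqrt(40) * 229 * 434 / 1000
= 106.86 kN

106.86


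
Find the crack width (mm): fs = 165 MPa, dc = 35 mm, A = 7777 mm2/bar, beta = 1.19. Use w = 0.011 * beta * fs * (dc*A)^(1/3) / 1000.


w = 0.011 * beta * fs * (dc * A)^(1/3) / 1000
= 0.011 * 1.19 * 165 * (35 * 7777)^(1/3) / 1000
= 0.14 mm

0.14


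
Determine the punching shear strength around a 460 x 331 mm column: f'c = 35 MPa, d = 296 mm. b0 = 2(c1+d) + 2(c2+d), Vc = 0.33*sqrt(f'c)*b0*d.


b0 = 2*(460 + 296) + 2*(331 + 296) = 2766 mm
Vc = 0.33 * sqrt(35) * 2766 * 296 / 1000
= 1598.42 kN

1598.42


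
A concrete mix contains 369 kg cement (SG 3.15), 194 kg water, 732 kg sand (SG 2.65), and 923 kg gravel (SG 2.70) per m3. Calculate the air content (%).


Vol cement = 369 / (3.15 * 1000) = 0.117143 m3
Vol water = 194 / 1000 = 0.194 m3
Vol sand = 732 / (2.65 * 1000) = 0.276226 m3
Vol gravel = 923 / (2.70 * 1000) = 0.341852 m3
Total solid + water volume = 0.929221 m3
Air = (1 - 0.929221) * 100 = 7.08%

7.08


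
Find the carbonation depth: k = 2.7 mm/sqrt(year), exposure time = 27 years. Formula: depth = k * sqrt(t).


depth = k * sqrt(t)
= 2.7 * sqrt(27)
= 14.03 mm

14.03


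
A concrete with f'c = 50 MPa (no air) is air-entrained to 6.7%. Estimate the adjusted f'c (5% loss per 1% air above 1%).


Strength loss = (6.7 - 1) * 5 = 28.5%
f'c = 50 * (1 - 28.5/100)
= 35.75 MPa

35.75


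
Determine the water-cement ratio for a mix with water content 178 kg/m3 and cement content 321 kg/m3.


w/c = water / cement
w/c = 178 / 321 = 0.555

0.555


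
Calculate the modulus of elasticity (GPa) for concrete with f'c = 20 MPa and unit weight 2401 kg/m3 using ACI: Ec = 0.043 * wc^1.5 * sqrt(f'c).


Ec = 0.043 * 2401^1.5 * sqrt(20) / 1000
= 22.62 GPa

22.62


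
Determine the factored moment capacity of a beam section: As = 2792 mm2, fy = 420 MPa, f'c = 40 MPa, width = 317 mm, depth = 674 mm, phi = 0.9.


a = As * fy / (0.85 * f'c * b)
= 2792 * 420 / (0.85 * 40 * 317)
= 108.7994 mm
Mn = As * fy * (d - a/2) / 10^6
= 726.5681 kN-m
phi*Mn = 0.9 * 726.5681 = 653.91 kN-m

653.91


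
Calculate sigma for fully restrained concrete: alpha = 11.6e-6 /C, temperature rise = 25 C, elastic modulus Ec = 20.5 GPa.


sigma = alpha * dT * Ec
= 11.6e-6 * 25 * 20.5 * 1000
= 5.945 MPa

5.945


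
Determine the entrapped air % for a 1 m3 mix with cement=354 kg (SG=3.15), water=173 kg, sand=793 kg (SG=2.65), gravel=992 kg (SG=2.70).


Vol cement = 354 / (3.15 * 1000) = 0.112381 m3
Vol water = 173 / 1000 = 0.173 m3
Vol sand = 793 / (2.65 * 1000) = 0.299245 m3
Vol gravel = 992 / (2.70 * 1000) = 0.367407 m3
Total solid + water volume = 0.952034 m3
Air = (1 - 0.952034) * 100 = 4.8%

4.8


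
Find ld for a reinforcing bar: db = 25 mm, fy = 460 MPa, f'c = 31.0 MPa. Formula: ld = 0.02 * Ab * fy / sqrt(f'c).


Ab = pi * 25^2 / 4 = 490.874 mm2
ld = 0.02 * 490.874 * 460 / sqrt(31.0)
= 811.1 mm

811.1


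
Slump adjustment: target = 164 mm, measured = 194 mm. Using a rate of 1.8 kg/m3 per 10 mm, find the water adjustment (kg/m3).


Difference = 164 - 194 = -30 mm
Water adjustment = -30 * 1.8 / 10 = -5.4 kg/m3

-5.4


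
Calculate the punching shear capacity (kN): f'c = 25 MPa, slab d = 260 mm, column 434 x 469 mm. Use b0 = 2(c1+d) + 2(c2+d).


b0 = 2*(434 + 260) + 2*(469 + 260) = 2846 mm
Vc = 0.33 * sqrt(25) * 2846 * 260 / 1000
= 1220.93 kN

1220.93


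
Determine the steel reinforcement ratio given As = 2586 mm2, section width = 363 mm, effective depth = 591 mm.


rho = As / (b * d)
= 2586 / (363 * 591)
= 0.0121

0.0121


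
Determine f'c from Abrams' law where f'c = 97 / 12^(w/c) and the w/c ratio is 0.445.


f'c = 97 / 12^0.445
= 97 / 3.022
= 32.1 MPa

32.1


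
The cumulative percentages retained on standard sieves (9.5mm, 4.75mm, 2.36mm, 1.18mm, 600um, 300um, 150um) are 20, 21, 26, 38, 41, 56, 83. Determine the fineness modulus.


FM = sum(cumulative % retained) / 100
= 285 / 100
= 2.85

2.85


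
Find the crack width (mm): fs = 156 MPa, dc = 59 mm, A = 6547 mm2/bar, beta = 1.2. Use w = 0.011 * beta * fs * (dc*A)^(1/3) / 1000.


w = 0.011 * beta * fs * (dc * A)^(1/3) / 1000
= 0.011 * 1.2 * 156 * (59 * 6547)^(1/3) / 1000
= 0.15 mm

0.15


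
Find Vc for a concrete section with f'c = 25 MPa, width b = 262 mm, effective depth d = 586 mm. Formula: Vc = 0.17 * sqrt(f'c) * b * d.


Vc = 0.17 * sqrt(25) * 262 * 586 / 1000
= 130.5 kN

130.5


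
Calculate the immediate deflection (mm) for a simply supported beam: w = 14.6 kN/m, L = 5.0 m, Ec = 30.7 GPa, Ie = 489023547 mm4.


Convert: L = 5.0 m = 5000 mm, Ec = 30.7 GPa = 30700 MPa
delta = 5 * 14.6 * 5000^4 / (384 * 30700 * 489023547)
= 7.91 mm

7.91


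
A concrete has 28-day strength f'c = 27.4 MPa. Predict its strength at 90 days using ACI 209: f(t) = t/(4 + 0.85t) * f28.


f(90) = 90 / (4 + 0.85 * 90) * 27.4
= 90 / 80.5 * 27.4
= 30.63 MPa

30.63


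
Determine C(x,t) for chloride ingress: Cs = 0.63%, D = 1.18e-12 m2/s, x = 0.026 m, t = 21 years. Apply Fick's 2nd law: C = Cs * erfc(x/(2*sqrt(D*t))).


t_seconds = 21 * 365.25 * 24 * 3600 = 662709600.0 s
arg = 0.026 / (2 * sqrt(1.18e-12 * 662709600.0))
= 0.4649
erfc(0.4649) = 0.5109
C = 0.63 * 0.5109 = 0.3219%

0.3219


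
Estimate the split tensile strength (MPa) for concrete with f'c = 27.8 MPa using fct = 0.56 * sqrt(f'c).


fct = 0.56 * sqrt(27.8)
= 0.56 * 5.273
= 2.953 MPa

2.953


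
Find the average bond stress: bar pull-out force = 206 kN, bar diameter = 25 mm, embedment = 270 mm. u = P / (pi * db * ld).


u = P / (pi * db * ld)
= 206 * 1000 / (pi * 25 * 270)
= 9.714 MPa

9.714


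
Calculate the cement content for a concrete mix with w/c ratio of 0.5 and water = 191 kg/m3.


Cement = water / (w/c)
= 191 / 0.5
= 382.0 kg/m3

382.0


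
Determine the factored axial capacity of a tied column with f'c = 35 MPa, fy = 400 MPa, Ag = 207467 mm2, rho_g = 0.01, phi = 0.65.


Ast = rho * Ag = 0.01 * 207467 = 2074.67 mm2
phi*Pn = 0.65 * 0.80 * (0.85 * 35 * (207467 - 2074.67) + 400 * 2074.67) / 1000
= 3608.95 kN

3608.95


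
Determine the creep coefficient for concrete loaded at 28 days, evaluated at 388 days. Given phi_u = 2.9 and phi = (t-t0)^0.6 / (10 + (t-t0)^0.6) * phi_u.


dt = 388 - 28 = 360
phi = 360^0.6 / (10 + 360^0.6) * 2.9
= 2.244

2.244


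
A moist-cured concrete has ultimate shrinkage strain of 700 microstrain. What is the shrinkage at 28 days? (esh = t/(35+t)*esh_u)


esh(28) = 28 / (35 + 28) * 700
= 28 / 63 * 700
= 311.1 microstrain

311.1


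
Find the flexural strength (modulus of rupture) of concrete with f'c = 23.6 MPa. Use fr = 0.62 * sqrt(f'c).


fr = 0.62 * sqrt(23.6)
= 3.012 MPa

3.012


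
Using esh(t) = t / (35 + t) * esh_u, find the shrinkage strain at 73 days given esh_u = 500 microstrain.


esh(73) = 73 / (35 + 73) * 500
= 73 / 108 * 500
= 338.0 microstrain

338.0


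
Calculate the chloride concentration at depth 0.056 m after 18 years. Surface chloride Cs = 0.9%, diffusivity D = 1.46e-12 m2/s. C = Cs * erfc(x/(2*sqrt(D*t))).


t_seconds = 18 * 365.25 * 24 * 3600 = 568036800.0 s
arg = 0.056 / (2 * sqrt(1.46e-12 * 568036800.0))
= 0.9723
erfc(0.9723) = 0.1691
C = 0.9 * 0.1691 = 0.1522%

0.1522


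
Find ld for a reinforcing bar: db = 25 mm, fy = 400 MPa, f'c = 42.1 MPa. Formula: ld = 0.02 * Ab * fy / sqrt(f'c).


Ab = pi * 25^2 / 4 = 490.874 mm2
ld = 0.02 * 490.874 * 400 / sqrt(42.1)
= 605.2 mm

605.2


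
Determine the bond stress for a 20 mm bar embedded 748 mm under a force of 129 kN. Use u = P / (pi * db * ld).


u = P / (pi * db * ld)
= 129 * 1000 / (pi * 20 * 748)
= 2.745 MPa

2.745


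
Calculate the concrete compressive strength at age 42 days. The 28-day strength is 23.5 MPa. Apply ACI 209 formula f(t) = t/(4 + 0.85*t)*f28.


f(42) = 42 / (4 + 0.85 * 42) * 23.5
= 42 / 39.7 * 23.5
= 24.86 MPa

24.86


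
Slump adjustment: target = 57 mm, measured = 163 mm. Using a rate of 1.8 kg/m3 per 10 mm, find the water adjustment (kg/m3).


Difference = 57 - 163 = -106 mm
Water adjustment = -106 * 1.8 / 10 = -19.1 kg/m3

-19.1


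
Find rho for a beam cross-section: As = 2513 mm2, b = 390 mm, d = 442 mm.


rho = As / (b * d)
= 2513 / (390 * 442)
= 0.0146

0.0146


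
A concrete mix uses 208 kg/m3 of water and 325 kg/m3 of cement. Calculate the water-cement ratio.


w/c = water / cement
w/c = 208 / 325 = 0.64

0.64


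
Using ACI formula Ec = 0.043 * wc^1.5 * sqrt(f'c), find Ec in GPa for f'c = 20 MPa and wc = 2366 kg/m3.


Ec = 0.043 * 2366^1.5 * sqrt(20) / 1000
= 22.13 GPa

22.13


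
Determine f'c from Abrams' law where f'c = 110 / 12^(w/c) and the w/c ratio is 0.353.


f'c = 110 / 12^0.353
= 110 / 2.404
= 45.76 MPa

45.76


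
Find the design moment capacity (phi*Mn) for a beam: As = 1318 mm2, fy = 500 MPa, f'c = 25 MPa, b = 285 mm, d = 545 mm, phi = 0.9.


a = As * fy / (0.85 * f'c * b)
= 1318 * 500 / (0.85 * 25 * 285)
= 108.8132 mm
Mn = As * fy * (d - a/2) / 10^6
= 323.301 kN-m
phi*Mn = 0.9 * 323.301 = 290.97 kN-m

290.97


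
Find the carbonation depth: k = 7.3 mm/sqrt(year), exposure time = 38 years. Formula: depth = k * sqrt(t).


depth = k * sqrt(t)
= 7.3 * sqrt(38)
= 45.0 mm

45.0


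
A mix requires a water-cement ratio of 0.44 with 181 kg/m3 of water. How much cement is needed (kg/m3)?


Cement = water / (w/c)
= 181 / 0.44
= 411.4 kg/m3

411.4


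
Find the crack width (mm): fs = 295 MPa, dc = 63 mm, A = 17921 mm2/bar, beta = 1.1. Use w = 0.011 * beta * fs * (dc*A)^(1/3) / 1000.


w = 0.011 * beta * fs * (dc * A)^(1/3) / 1000
= 0.011 * 1.1 * 295 * (63 * 17921)^(1/3) / 1000
= 0.372 mm

0.372


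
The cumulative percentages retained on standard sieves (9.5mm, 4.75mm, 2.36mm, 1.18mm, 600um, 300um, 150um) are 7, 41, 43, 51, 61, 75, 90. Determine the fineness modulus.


FM = sum(cumulative % retained) / 100
= 368 / 100
= 3.68

3.68


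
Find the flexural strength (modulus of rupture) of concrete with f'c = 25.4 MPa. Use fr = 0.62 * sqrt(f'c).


fr = 0.62 * sqrt(25.4)
= 3.125 MPa

3.125


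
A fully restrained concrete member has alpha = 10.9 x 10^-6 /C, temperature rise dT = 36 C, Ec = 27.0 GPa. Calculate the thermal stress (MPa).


sigma = alpha * dT * Ec
= 10.9e-6 * 36 * 27.0 * 1000
= 10.595 MPa

10.595


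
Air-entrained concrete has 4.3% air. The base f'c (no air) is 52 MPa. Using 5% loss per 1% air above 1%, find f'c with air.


Strength loss = (4.3 - 1) * 5 = 16.5%
f'c = 52 * (1 - 16.5/100)
= 43.42 MPa

43.42


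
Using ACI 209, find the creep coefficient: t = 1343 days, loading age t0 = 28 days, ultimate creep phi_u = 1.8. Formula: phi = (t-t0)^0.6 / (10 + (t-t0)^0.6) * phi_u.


dt = 1343 - 28 = 1315
phi = 1315^0.6 / (10 + 1315^0.6) * 1.8
= 1.587

1.587


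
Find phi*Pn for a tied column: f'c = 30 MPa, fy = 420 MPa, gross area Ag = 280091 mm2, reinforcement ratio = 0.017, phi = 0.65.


Ast = rho * Ag = 0.017 * 280091 = 4761.547 mm2
phi*Pn = 0.65 * 0.80 * (0.85 * 30 * (280091 - 4761.547) + 420 * 4761.547) / 1000
= 4690.79 kN

4690.79


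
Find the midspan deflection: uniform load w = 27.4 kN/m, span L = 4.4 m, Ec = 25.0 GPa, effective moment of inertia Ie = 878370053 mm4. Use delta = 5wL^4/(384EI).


Convert: L = 4.4 m = 4400 mm, Ec = 25.0 GPa = 25000 MPa
delta = 5 * 27.4 * 4400^4 / (384 * 25000 * 878370053)
= 6.09 mm

6.09
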